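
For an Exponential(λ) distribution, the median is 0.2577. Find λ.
λ = 2.6897

For X ~ Exponential(λ), the CDF is F(x) = 1 - e^(-λx).
The median m satisfies F(m) = 0.5:
1 - e^(-λm) = 0.5
e^(-λm) = 0.5
λm = ln(2)
m = ln(2) / λ

Given m = 0.2577:
λ = ln(2) / 0.2577 = 0.693147 / 0.2577 = 2.6897

Verification: ln(2) / 2.6897 = 0.2577 ✓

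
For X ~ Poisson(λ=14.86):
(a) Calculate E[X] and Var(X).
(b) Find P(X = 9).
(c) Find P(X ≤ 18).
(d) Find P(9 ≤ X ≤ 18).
(a) E[X] = 14.8600, Var(X) = 14.8600
(b) P(X = 9) = 0.034260
(c) P(X ≤ 18) = 0.829218
(d) P(9 ≤ X ≤ 18) = 0.788959

We have X ~ Poisson(λ=14.86).

(a) Moments:
E[X] = 14.8600
Var(X) = 14.8600
σ = √Var(X) = 3.8549

(b) Point probability using PMF:
P(X = 9) = 0.034260

(c) Cumulative probability using CDF:
P(X ≤ 18) = F(18) = 0.829218

(d) Range probability:
P(9 ≤ X ≤ 18) = P(X ≤ 18) - P(X ≤ 8)
                   = F(18) - F(8)
                   = 0.829218 - 0.040259
                   = 0.788959

This means approximately 78.9% of outcomes fall in the interval [9, 18].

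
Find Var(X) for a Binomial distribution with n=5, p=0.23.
0.8855

We have X ~ Binomial(n=5, p=0.23).

For a Binomial distribution with n=5, p=0.23:
Var(X) = 0.8855

The variance measures the spread of the distribution around the mean.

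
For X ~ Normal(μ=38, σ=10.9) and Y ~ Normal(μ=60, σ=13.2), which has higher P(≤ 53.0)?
X has higher probability (P(X ≤ 53.0) = 0.9156 > P(Y ≤ 53.0) = 0.2980)

Compute P(≤ 53.0) for each distribution:

X ~ Normal(μ=38, σ=10.9):
P(X ≤ 53.0) = 0.9156

Y ~ Normal(μ=60, σ=13.2):
P(Y ≤ 53.0) = 0.2980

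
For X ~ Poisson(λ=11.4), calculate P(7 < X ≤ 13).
0.623797

We have X ~ Poisson(λ=11.4).

To find P(7 < X ≤ 13), we use:
P(7 < X ≤ 13) = P(X ≤ 13) - P(X ≤ 7)
                 = F(13) - F(7)
                 = 0.742983 - 0.119186
                 = 0.623797

So there's approximately a 62.4% chance that X falls in this range.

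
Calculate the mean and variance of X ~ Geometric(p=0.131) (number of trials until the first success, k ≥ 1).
E[X] = 7.6336, Var(X) = 50.6381

We have X ~ Geometric(p=0.131) (number of trials until the first success, k ≥ 1).

For a Geometric distribution with p=0.131 (number of trials until the first success, k ≥ 1):

Expected value:
E[X] = 7.6336

Variance:
Var(X) = 50.6381

Standard deviation:
σ = √Var(X) = 7.1160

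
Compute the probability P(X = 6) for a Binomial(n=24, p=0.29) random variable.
0.168295

We have X ~ Binomial(n=24, p=0.29).

For a Binomial distribution, the PMF gives us the probability of each outcome.

Using the PMF formula:
P(X = 6) = 0.168295

Rounded to 4 decimal places: 0.1683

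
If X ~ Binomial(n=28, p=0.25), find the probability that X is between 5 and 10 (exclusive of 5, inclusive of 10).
0.668313

We have X ~ Binomial(n=28, p=0.25).

To find P(5 < X ≤ 10), we use:
P(5 < X ≤ 10) = P(X ≤ 10) - P(X ≤ 5)
                 = F(10) - F(5)
                 = 0.932103 - 0.263790
                 = 0.668313

So there's approximately a 66.8% chance that X falls in this range.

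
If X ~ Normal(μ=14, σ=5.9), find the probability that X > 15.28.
0.414124

We have X ~ Normal(μ=14, σ=5.9).

P(X > 15.28) = 1 - P(X ≤ 15.28)
                = 1 - F(15.28)
                = 1 - 0.585876
                = 0.414124

So there's approximately a 41.4% chance that X exceeds 15.28.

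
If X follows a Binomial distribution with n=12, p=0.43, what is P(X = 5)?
0.227610

We have X ~ Binomial(n=12, p=0.43).

For a Binomial distribution, the PMF gives us the probability of each outcome.

Using the PMF formula:
P(X = 5) = 0.227610

Rounded to 4 decimal places: 0.2276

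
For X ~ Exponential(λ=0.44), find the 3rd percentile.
0.0692

We have X ~ Exponential(λ=0.44).

We want to find x such that P(X ≤ x) = 0.03.

This is the 3rd percentile, which means 3% of values fall below this point.

Using the inverse CDF (quantile function):
x = F⁻¹(0.03) = 0.0692

Verification: P(X ≤ 0.0692) = 0.03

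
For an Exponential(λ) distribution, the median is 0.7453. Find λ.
λ = 0.9300

For X ~ Exponential(λ), the CDF is F(x) = 1 - e^(-λx).
The median m satisfies F(m) = 0.5:
1 - e^(-λm) = 0.5
e^(-λm) = 0.5
λm = ln(2)
m = ln(2) / λ

Given m = 0.7453:
λ = ln(2) / 0.7453 = 0.693147 / 0.7453 = 0.9300

Verification: ln(2) / 0.9300 = 0.7453 ✓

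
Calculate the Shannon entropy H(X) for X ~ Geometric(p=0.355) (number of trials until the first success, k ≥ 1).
1.8324 nats

We have X ~ Geometric(p=0.355) (number of trials until the first success, k ≥ 1).

The Shannon entropy measures the uncertainty or information content of the distribution.

For a Geometric distribution with p=0.355 (number of trials until the first success, k ≥ 1):
H(X) = 1.8324 nats

(In bits, this would be 2.6435 bits.)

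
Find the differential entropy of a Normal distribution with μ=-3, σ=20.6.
4.4442 nats

We have X ~ Normal(μ=-3, σ=20.6).

The differential entropy measures the uncertainty or information content of the distribution.

For a Normal distribution with μ=-3, σ=20.6:
h(X) = 4.4442 nats

(In bits, this would be 6.4117 bits.)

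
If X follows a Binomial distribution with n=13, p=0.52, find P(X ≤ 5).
0.242364

We have X ~ Binomial(n=13, p=0.52).

The CDF gives us P(X ≤ k).

Using the CDF:
P(X ≤ 5) = 0.242364

This means there's approximately a 24.2% chance that X is at most 5.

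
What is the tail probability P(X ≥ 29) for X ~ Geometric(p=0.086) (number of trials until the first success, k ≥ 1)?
0.080629

We have X ~ Geometric(p=0.086) (number of trials until the first success, k ≥ 1).

For discrete distributions, P(X ≥ 29) = 1 - P(X ≤ 28).

P(X ≤ 28) = 0.919371
P(X ≥ 29) = 1 - 0.919371 = 0.080629

So there's approximately a 8.1% chance that X is at least 29.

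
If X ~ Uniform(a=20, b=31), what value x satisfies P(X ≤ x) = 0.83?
29.1300

We have X ~ Uniform(a=20, b=31).

We want to find x such that P(X ≤ x) = 0.83.

This is the 83rd percentile, which means 83% of values fall below this point.

Using the inverse CDF (quantile function):
x = F⁻¹(0.83) = 29.1300

Verification: P(X ≤ 29.1300) = 0.83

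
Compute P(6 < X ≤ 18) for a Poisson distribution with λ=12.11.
0.916600

We have X ~ Poisson(λ=12.11).

To find P(6 < X ≤ 18), we use:
P(6 < X ≤ 18) = P(X ≤ 18) - P(X ≤ 6)
                 = F(18) - F(6)
                 = 0.959695 - 0.043095
                 = 0.916600

So there's approximately a 91.7% chance that X falls in this range.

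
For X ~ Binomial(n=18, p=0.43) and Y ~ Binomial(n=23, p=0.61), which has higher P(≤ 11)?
X has higher probability (P(X ≤ 11) = 0.9628 > P(Y ≤ 11) = 0.1401)

Compute P(≤ 11) for each distribution:

X ~ Binomial(n=18, p=0.43):
P(X ≤ 11) = 0.9628

Y ~ Binomial(n=23, p=0.61):
P(Y ≤ 11) = 0.1401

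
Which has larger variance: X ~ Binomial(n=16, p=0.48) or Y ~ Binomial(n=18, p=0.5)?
Y has larger variance (4.5000 > 3.9936)

Compute the variance for each distribution:

X ~ Binomial(n=16, p=0.48):
Var(X) = 3.9936

Y ~ Binomial(n=18, p=0.5):
Var(Y) = 4.5000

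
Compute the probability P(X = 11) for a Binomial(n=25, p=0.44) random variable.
0.159109

We have X ~ Binomial(n=25, p=0.44).

For a Binomial distribution, the PMF gives us the probability of each outcome.

Using the PMF formula:
P(X = 11) = 0.159109

Rounded to 4 decimal places: 0.1591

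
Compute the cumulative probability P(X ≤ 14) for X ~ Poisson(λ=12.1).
0.762901

We have X ~ Poisson(λ=12.1).

The CDF gives us P(X ≤ k).

Using the CDF:
P(X ≤ 14) = 0.762901

This means there's approximately a 76.3% chance that X is at most 14.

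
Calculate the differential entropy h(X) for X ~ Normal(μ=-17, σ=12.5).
3.9447 nats

We have X ~ Normal(μ=-17, σ=12.5).

The differential entropy measures the uncertainty or information content of the distribution.

For a Normal distribution with μ=-17, σ=12.5:
h(X) = 3.9447 nats

(In bits, this would be 5.6910 bits.)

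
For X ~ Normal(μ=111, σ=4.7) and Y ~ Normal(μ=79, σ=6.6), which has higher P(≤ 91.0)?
Y has higher probability (P(Y ≤ 91.0) = 0.9655 > P(X ≤ 91.0) = 0.0000)

Compute P(≤ 91.0) for each distribution:

X ~ Normal(μ=111, σ=4.7):
P(X ≤ 91.0) = 0.0000

Y ~ Normal(μ=79, σ=6.6):
P(Y ≤ 91.0) = 0.9655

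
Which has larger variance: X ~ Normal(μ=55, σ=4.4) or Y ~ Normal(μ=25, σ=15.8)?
Y has larger variance (249.6400 > 19.3600)

Compute the variance for each distribution:

X ~ Normal(μ=55, σ=4.4):
Var(X) = 19.3600

Y ~ Normal(μ=25, σ=15.8):
Var(Y) = 249.6400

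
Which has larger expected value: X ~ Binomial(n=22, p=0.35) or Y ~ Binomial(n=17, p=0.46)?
Y has larger mean (7.8200 > 7.7000)

Compute the expected value for each distribution:

X ~ Binomial(n=22, p=0.35):
E[X] = 7.7000

Y ~ Binomial(n=17, p=0.46):
E[Y] = 7.8200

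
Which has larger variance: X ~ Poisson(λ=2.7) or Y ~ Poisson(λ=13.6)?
Y has larger variance (13.6000 > 2.7000)

Compute the variance for each distribution:

X ~ Poisson(λ=2.7):
Var(X) = 2.7000

Y ~ Poisson(λ=13.6):
Var(Y) = 13.6000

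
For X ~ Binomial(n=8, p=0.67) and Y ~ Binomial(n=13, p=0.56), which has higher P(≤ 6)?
X has higher probability (P(X ≤ 6) = 0.7994 > P(Y ≤ 6) = 0.3290)

Compute P(≤ 6) for each distribution:

X ~ Binomial(n=8, p=0.67):
P(X ≤ 6) = 0.7994

Y ~ Binomial(n=13, p=0.56):
P(Y ≤ 6) = 0.3290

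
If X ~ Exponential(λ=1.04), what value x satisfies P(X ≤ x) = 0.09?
0.0907

We have X ~ Exponential(λ=1.04).

We want to find x such that P(X ≤ x) = 0.09.

This is the 9th percentile, which means 9% of values fall below this point.

Using the inverse CDF (quantile function):
x = F⁻¹(0.09) = 0.0907

Verification: P(X ≤ 0.0907) = 0.09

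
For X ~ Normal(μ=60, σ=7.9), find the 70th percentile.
64.1428

We have X ~ Normal(μ=60, σ=7.9).

We want to find x such that P(X ≤ x) = 0.7.

This is the 70th percentile, which means 70% of values fall below this point.

Using the inverse CDF (quantile function):
x = F⁻¹(0.7) = 64.1428

Verification: P(X ≤ 64.1428) = 0.7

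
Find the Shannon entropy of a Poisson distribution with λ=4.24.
2.1176 nats

We have X ~ Poisson(λ=4.24).

The Shannon entropy measures the uncertainty or information content of the distribution.

For a Poisson distribution with λ=4.24:
H(X) = 2.1176 nats

(In bits, this would be 3.0551 bits.)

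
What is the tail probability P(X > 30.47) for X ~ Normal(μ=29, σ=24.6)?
0.476175

We have X ~ Normal(μ=29, σ=24.6).

P(X > 30.47) = 1 - P(X ≤ 30.47)
                = 1 - F(30.47)
                = 1 - 0.523825
                = 0.476175

So there's approximately a 47.6% chance that X exceeds 30.47.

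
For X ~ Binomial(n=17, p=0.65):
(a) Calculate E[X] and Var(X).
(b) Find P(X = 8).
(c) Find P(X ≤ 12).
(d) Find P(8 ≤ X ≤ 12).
(a) E[X] = 11.0500, Var(X) = 3.8675
(b) P(X = 8) = 0.061053
(c) P(X ≤ 12) = 0.765165
(d) P(8 ≤ X ≤ 12) = 0.726838

We have X ~ Binomial(n=17, p=0.65).

(a) Moments:
E[X] = 11.0500
Var(X) = 3.8675
σ = √Var(X) = 1.9666

(b) Point probability using PMF:
P(X = 8) = 0.061053

(c) Cumulative probability using CDF:
P(X ≤ 12) = F(12) = 0.765165

(d) Range probability:
P(8 ≤ X ≤ 12) = P(X ≤ 12) - P(X ≤ 7)
                   = F(12) - F(7)
                   = 0.765165 - 0.038326
                   = 0.726838

This means approximately 72.7% of outcomes fall in the interval [8, 12].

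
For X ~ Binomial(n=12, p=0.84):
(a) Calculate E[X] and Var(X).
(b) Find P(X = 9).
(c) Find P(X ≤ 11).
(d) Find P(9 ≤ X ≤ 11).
(a) E[X] = 10.0800, Var(X) = 1.6128
(b) P(X = 9) = 0.187627
(c) P(X ≤ 11) = 0.876590
(d) P(9 ≤ X ≤ 11) = 0.765221

We have X ~ Binomial(n=12, p=0.84).

(a) Moments:
E[X] = 10.0800
Var(X) = 1.6128
σ = √Var(X) = 1.2700

(b) Point probability using PMF:
P(X = 9) = 0.187627

(c) Cumulative probability using CDF:
P(X ≤ 11) = F(11) = 0.876590

(d) Range probability:
P(9 ≤ X ≤ 11) = P(X ≤ 11) - P(X ≤ 8)
                   = F(11) - F(8)
                   = 0.876590 - 0.111368
                   = 0.765221

This means approximately 76.5% of outcomes fall in the interval [9, 11].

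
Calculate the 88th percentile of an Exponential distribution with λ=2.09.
1.0145

We have X ~ Exponential(λ=2.09).

We want to find x such that P(X ≤ x) = 0.88.

This is the 88th percentile, which means 88% of values fall below this point.

Using the inverse CDF (quantile function):
x = F⁻¹(0.88) = 1.0145

Verification: P(X ≤ 1.0145) = 0.88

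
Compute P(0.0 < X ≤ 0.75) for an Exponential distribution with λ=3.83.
0.943443

We have X ~ Exponential(λ=3.83).

To find P(0.0 < X ≤ 0.75), we use:
P(0.0 < X ≤ 0.75) = P(X ≤ 0.75) - P(X ≤ 0.0)
                 = F(0.75) - F(0.0)
                 = 0.943443 - 0.000000
                 = 0.943443

So there's approximately a 94.3% chance that X falls in this range.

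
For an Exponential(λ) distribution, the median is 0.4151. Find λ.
λ = 1.6698

For X ~ Exponential(λ), the CDF is F(x) = 1 - e^(-λx).
The median m satisfies F(m) = 0.5:
1 - e^(-λm) = 0.5
e^(-λm) = 0.5
λm = ln(2)
m = ln(2) / λ

Given m = 0.4151:
λ = ln(2) / 0.4151 = 0.693147 / 0.4151 = 1.6698

Verification: ln(2) / 1.6698 = 0.4151 ✓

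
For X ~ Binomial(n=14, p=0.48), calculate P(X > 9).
0.067706

We have X ~ Binomial(n=14, p=0.48).

P(X > 9) = 1 - P(X ≤ 9)
                = 1 - F(9)
                = 1 - 0.932294
                = 0.067706

So there's approximately a 6.8% chance that X exceeds 9.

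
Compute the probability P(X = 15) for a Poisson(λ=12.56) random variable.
0.081961

We have X ~ Poisson(λ=12.56).

For a Poisson distribution, the PMF gives us the probability of each outcome.

Using the PMF formula:
P(X = 15) = 0.081961

Rounded to 4 decimal places: 0.0820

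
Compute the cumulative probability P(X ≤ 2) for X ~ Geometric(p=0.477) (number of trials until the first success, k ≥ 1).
0.726471

We have X ~ Geometric(p=0.477) (number of trials until the first success, k ≥ 1).

The CDF gives us P(X ≤ k).

Using the CDF:
P(X ≤ 2) = 0.726471

This means there's approximately a 72.6% chance that X is at most 2.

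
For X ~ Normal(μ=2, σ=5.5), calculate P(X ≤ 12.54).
0.972341

We have X ~ Normal(μ=2, σ=5.5).

The CDF gives us P(X ≤ k).

Using the CDF:
P(X ≤ 12.54) = 0.972341

This means there's approximately a 97.2% chance that X is at most 12.54.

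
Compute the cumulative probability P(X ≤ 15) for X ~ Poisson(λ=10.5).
0.931665

We have X ~ Poisson(λ=10.5).

The CDF gives us P(X ≤ k).

Using the CDF:
P(X ≤ 15) = 0.931665

This means there's approximately a 93.2% chance that X is at most 15.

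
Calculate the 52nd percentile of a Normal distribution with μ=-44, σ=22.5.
-42.8715

We have X ~ Normal(μ=-44, σ=22.5).

We want to find x such that P(X ≤ x) = 0.52.

This is the 52nd percentile, which means 52% of values fall below this point.

Using the inverse CDF (quantile function):
x = F⁻¹(0.52) = -42.8715

Verification: P(X ≤ -42.8715) = 0.52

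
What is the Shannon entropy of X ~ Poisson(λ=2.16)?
1.7486 nats

We have X ~ Poisson(λ=2.16).

The Shannon entropy measures the uncertainty or information content of the distribution.

For a Poisson distribution with λ=2.16:
H(X) = 1.7486 nats

(In bits, this would be 2.5227 bits.)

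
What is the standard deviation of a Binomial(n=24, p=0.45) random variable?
2.4372

We have X ~ Binomial(n=24, p=0.45).

For a Binomial distribution with n=24, p=0.45:
σ = √Var(X) = 2.4372

The standard deviation is the square root of the variance.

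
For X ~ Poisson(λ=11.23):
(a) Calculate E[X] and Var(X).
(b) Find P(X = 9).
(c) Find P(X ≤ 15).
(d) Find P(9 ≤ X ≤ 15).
(a) E[X] = 11.2300, Var(X) = 11.2300
(b) P(X = 9) = 0.103879
(c) P(X ≤ 15) = 0.894611
(d) P(9 ≤ X ≤ 15) = 0.682410

We have X ~ Poisson(λ=11.23).

(a) Moments:
E[X] = 11.2300
Var(X) = 11.2300
σ = √Var(X) = 3.3511

(b) Point probability using PMF:
P(X = 9) = 0.103879

(c) Cumulative probability using CDF:
P(X ≤ 15) = F(15) = 0.894611

(d) Range probability:
P(9 ≤ X ≤ 15) = P(X ≤ 15) - P(X ≤ 8)
                   = F(15) - F(8)
                   = 0.894611 - 0.212201
                   = 0.682410

This means approximately 68.2% of outcomes fall in the interval [9, 15].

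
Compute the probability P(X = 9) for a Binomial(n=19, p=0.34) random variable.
0.087967

We have X ~ Binomial(n=19, p=0.34).

For a Binomial distribution, the PMF gives us the probability of each outcome.

Using the PMF formula:
P(X = 9) = 0.087967

Rounded to 4 decimal places: 0.0880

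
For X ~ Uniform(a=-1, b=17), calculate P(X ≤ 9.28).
0.571111

We have X ~ Uniform(a=-1, b=17).

The CDF gives us P(X ≤ k).

Using the CDF:
P(X ≤ 9.28) = 0.571111

This means there's approximately a 57.1% chance that X is at most 9.28.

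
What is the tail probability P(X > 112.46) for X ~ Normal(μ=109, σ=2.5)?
0.083179

We have X ~ Normal(μ=109, σ=2.5).

P(X > 112.46) = 1 - P(X ≤ 112.46)
                = 1 - F(112.46)
                = 1 - 0.916821
                = 0.083179

So there's approximately a 8.3% chance that X exceeds 112.46.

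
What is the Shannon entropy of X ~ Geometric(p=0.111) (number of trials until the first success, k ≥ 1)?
3.1405 nats

We have X ~ Geometric(p=0.111) (number of trials until the first success, k ≥ 1).

The Shannon entropy measures the uncertainty or information content of the distribution.

For a Geometric distribution with p=0.111 (number of trials until the first success, k ≥ 1):
H(X) = 3.1405 nats

(In bits, this would be 4.5309 bits.)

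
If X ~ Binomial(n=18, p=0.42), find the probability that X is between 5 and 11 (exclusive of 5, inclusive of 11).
0.806505

We have X ~ Binomial(n=18, p=0.42).

To find P(5 < X ≤ 11), we use:
P(5 < X ≤ 11) = P(X ≤ 11) - P(X ≤ 5)
                 = F(11) - F(5)
                 = 0.969343 - 0.162837
                 = 0.806505

So there's approximately a 80.7% chance that X falls in this range.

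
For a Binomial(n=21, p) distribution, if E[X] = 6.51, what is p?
p = 0.31

For a Binomial(n, p) distribution:
E[X] = n × p

Given n = 21 and E[X] = 6.51:
6.51 = 21 × p
p = 6.51 / 21 = 0.31

Verification: Binomial(21, 0.31) has E[X] = 6.51 ✓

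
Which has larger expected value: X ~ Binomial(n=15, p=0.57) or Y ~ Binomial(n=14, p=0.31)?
X has larger mean (8.5500 > 4.3400)

Compute the expected value for each distribution:

X ~ Binomial(n=15, p=0.57):
E[X] = 8.5500

Y ~ Binomial(n=14, p=0.31):
E[Y] = 4.3400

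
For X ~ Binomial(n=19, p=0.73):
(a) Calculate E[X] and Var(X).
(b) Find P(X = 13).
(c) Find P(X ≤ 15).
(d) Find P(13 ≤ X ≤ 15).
(a) E[X] = 13.8700, Var(X) = 3.7449
(b) P(X = 13) = 0.175736
(c) P(X ≤ 15) = 0.796460
(d) P(13 ≤ X ≤ 15) = 0.562887

We have X ~ Binomial(n=19, p=0.73).

(a) Moments:
E[X] = 13.8700
Var(X) = 3.7449
σ = √Var(X) = 1.9352

(b) Point probability using PMF:
P(X = 13) = 0.175736

(c) Cumulative probability using CDF:
P(X ≤ 15) = F(15) = 0.796460

(d) Range probability:
P(13 ≤ X ≤ 15) = P(X ≤ 15) - P(X ≤ 12)
                   = F(15) - F(12)
                   = 0.796460 - 0.233573
                   = 0.562887

This means approximately 56.3% of outcomes fall in the interval [13, 15].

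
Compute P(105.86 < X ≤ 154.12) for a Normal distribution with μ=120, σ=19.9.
0.718108

We have X ~ Normal(μ=120, σ=19.9).

To find P(105.86 < X ≤ 154.12), we use:
P(105.86 < X ≤ 154.12) = P(X ≤ 154.12) - P(X ≤ 105.86)
                 = F(154.12) - F(105.86)
                 = 0.956788 - 0.238681
                 = 0.718108

So there's approximately a 71.8% chance that X falls in this range.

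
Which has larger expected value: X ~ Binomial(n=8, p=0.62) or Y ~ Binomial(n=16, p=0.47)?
Y has larger mean (7.5200 > 4.9600)

Compute the expected value for each distribution:

X ~ Binomial(n=8, p=0.62):
E[X] = 4.9600

Y ~ Binomial(n=16, p=0.47):
E[Y] = 7.5200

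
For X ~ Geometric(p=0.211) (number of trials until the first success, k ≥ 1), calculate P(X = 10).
0.025002

We have X ~ Geometric(p=0.211) (number of trials until the first success, k ≥ 1).

For a Geometric distribution, the PMF gives us the probability of each outcome.

Using the PMF formula:
P(X = 10) = 0.025002

Rounded to 4 decimal places: 0.0250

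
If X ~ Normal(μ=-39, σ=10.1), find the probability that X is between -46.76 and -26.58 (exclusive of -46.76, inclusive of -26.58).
0.669446

We have X ~ Normal(μ=-39, σ=10.1).

To find P(-46.76 < X ≤ -26.58), we use:
P(-46.76 < X ≤ -26.58) = P(X ≤ -26.58) - P(X ≤ -46.76)
                 = F(-26.58) - F(-46.76)
                 = 0.890596 - 0.221149
                 = 0.669446

So there's approximately a 66.9% chance that X falls in this range.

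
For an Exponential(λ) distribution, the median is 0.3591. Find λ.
λ = 1.9302

For X ~ Exponential(λ), the CDF is F(x) = 1 - e^(-λx).
The median m satisfies F(m) = 0.5:
1 - e^(-λm) = 0.5
e^(-λm) = 0.5
λm = ln(2)
m = ln(2) / λ

Given m = 0.3591:
λ = ln(2) / 0.3591 = 0.693147 / 0.3591 = 1.9302

Verification: ln(2) / 1.9302 = 0.3591 ✓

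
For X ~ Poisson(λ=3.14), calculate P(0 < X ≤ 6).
0.915650

We have X ~ Poisson(λ=3.14).

To find P(0 < X ≤ 6), we use:
P(0 < X ≤ 6) = P(X ≤ 6) - P(X ≤ 0)
                 = F(6) - F(0)
                 = 0.958933 - 0.043283
                 = 0.915650

So there's approximately a 91.6% chance that X falls in this range.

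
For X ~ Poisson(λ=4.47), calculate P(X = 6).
0.126828

We have X ~ Poisson(λ=4.47).

For a Poisson distribution, the PMF gives us the probability of each outcome.

Using the PMF formula:
P(X = 6) = 0.126828

Rounded to 4 decimal places: 0.1268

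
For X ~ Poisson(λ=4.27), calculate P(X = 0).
0.013982

We have X ~ Poisson(λ=4.27).

For a Poisson distribution, the PMF gives us the probability of each outcome.

Using the PMF formula:
P(X = 0) = 0.013982

Rounded to 4 decimal places: 0.0140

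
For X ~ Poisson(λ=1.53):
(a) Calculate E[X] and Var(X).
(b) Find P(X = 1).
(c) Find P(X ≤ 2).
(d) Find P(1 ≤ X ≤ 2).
(a) E[X] = 1.5300, Var(X) = 1.5300
(b) P(X = 1) = 0.331300
(c) P(X ≤ 2) = 0.801279
(d) P(1 ≤ X ≤ 2) = 0.584744

We have X ~ Poisson(λ=1.53).

(a) Moments:
E[X] = 1.5300
Var(X) = 1.5300
σ = √Var(X) = 1.2369

(b) Point probability using PMF:
P(X = 1) = 0.331300

(c) Cumulative probability using CDF:
P(X ≤ 2) = F(2) = 0.801279

(d) Range probability:
P(1 ≤ X ≤ 2) = P(X ≤ 2) - P(X ≤ 0)
                   = F(2) - F(0)
                   = 0.801279 - 0.216536
                   = 0.584744

This means approximately 58.5% of outcomes fall in the interval [1, 2].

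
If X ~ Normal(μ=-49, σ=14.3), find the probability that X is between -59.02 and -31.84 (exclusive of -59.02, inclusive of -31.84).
0.643185

We have X ~ Normal(μ=-49, σ=14.3).

To find P(-59.02 < X ≤ -31.84), we use:
P(-59.02 < X ≤ -31.84) = P(X ≤ -31.84) - P(X ≤ -59.02)
                 = F(-31.84) - F(-59.02)
                 = 0.884930 - 0.241745
                 = 0.643185

So there's approximately a 64.3% chance that X falls in this range.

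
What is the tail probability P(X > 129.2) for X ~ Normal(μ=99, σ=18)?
0.046695

We have X ~ Normal(μ=99, σ=18).

P(X > 129.2) = 1 - P(X ≤ 129.2)
                = 1 - F(129.2)
                = 1 - 0.953305
                = 0.046695

So there's approximately a 4.7% chance that X exceeds 129.2.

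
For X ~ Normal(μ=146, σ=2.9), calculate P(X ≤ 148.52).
0.807567

We have X ~ Normal(μ=146, σ=2.9).

The CDF gives us P(X ≤ k).

Using the CDF:
P(X ≤ 148.52) = 0.807567

This means there's approximately a 80.8% chance that X is at most 148.52.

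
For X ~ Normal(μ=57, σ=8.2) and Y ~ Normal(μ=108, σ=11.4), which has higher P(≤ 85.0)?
X has higher probability (P(X ≤ 85.0) = 0.9997 > P(Y ≤ 85.0) = 0.0218)

Compute P(≤ 85.0) for each distribution:

X ~ Normal(μ=57, σ=8.2):
P(X ≤ 85.0) = 0.9997

Y ~ Normal(μ=108, σ=11.4):
P(Y ≤ 85.0) = 0.0218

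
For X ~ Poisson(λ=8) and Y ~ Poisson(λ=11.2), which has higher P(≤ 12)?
X has higher probability (P(X ≤ 12) = 0.9362 > P(Y ≤ 12) = 0.6666)

Compute P(≤ 12) for each distribution:

X ~ Poisson(λ=8):
P(X ≤ 12) = 0.9362

Y ~ Poisson(λ=11.2):
P(Y ≤ 12) = 0.6666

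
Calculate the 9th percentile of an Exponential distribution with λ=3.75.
0.0251

We have X ~ Exponential(λ=3.75).

We want to find x such that P(X ≤ x) = 0.09.

This is the 9th percentile, which means 9% of values fall below this point.

Using the inverse CDF (quantile function):
x = F⁻¹(0.09) = 0.0251

Verification: P(X ≤ 0.0251) = 0.09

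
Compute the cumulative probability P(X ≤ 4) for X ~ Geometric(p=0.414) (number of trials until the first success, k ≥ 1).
0.882079

We have X ~ Geometric(p=0.414) (number of trials until the first success, k ≥ 1).

The CDF gives us P(X ≤ k).

Using the CDF:
P(X ≤ 4) = 0.882079

This means there's approximately a 88.2% chance that X is at most 4.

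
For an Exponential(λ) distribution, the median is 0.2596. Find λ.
λ = 2.6701

For X ~ Exponential(λ), the CDF is F(x) = 1 - e^(-λx).
The median m satisfies F(m) = 0.5:
1 - e^(-λm) = 0.5
e^(-λm) = 0.5
λm = ln(2)
m = ln(2) / λ

Given m = 0.2596:
λ = ln(2) / 0.2596 = 0.693147 / 0.2596 = 2.6701

Verification: ln(2) / 2.6701 = 0.2596 ✓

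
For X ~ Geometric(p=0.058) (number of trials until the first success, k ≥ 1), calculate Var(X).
280.0238

We have X ~ Geometric(p=0.058) (number of trials until the first success, k ≥ 1).

For a Geometric distribution with p=0.058 (number of trials until the first success, k ≥ 1):
Var(X) = 280.0238

The variance measures the spread of the distribution around the mean.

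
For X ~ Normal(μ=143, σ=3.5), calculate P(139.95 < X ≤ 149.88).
0.783574

We have X ~ Normal(μ=143, σ=3.5).

To find P(139.95 < X ≤ 149.88), we use:
P(139.95 < X ≤ 149.88) = P(X ≤ 149.88) - P(X ≤ 139.95)
                 = F(149.88) - F(139.95)
                 = 0.975334 - 0.191760
                 = 0.783574

So there's approximately a 78.4% chance that X falls in this range.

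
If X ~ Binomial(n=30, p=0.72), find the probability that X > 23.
0.223841

We have X ~ Binomial(n=30, p=0.72).

P(X > 23) = 1 - P(X ≤ 23)
                = 1 - F(23)
                = 1 - 0.776159
                = 0.223841

So there's approximately a 22.4% chance that X exceeds 23.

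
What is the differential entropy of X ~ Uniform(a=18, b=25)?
1.9459 nats

We have X ~ Uniform(a=18, b=25).

The differential entropy measures the uncertainty or information content of the distribution.

For a Uniform distribution with a=18, b=25:
h(X) = 1.9459 nats

(In bits, this would be 2.8074 bits.)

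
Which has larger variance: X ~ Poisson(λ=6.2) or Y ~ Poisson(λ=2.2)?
X has larger variance (6.2000 > 2.2000)

Compute the variance for each distribution:

X ~ Poisson(λ=6.2):
Var(X) = 6.2000

Y ~ Poisson(λ=2.2):
Var(Y) = 2.2000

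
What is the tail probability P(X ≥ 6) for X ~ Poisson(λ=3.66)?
0.164237

We have X ~ Poisson(λ=3.66).

For discrete distributions, P(X ≥ 6) = 1 - P(X ≤ 5).

P(X ≤ 5) = 0.835763
P(X ≥ 6) = 1 - 0.835763 = 0.164237

So there's approximately a 16.4% chance that X is at least 6.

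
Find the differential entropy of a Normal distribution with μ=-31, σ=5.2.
3.0676 nats

We have X ~ Normal(μ=-31, σ=5.2).

The differential entropy measures the uncertainty or information content of the distribution.

For a Normal distribution with μ=-31, σ=5.2:
h(X) = 3.0676 nats

(In bits, this would be 4.4256 bits.)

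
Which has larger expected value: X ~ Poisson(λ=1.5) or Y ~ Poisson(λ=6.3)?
Y has larger mean (6.3000 > 1.5000)

Compute the expected value for each distribution:

X ~ Poisson(λ=1.5):
E[X] = 1.5000

Y ~ Poisson(λ=6.3):
E[Y] = 6.3000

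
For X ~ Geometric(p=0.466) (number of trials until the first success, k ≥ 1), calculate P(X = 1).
0.466000

We have X ~ Geometric(p=0.466) (number of trials until the first success, k ≥ 1).

For a Geometric distribution, the PMF gives us the probability of each outcome.

Using the PMF formula:
P(X = 1) = 0.466000

Rounded to 4 decimal places: 0.4660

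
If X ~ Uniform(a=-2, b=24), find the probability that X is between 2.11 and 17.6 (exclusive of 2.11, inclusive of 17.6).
0.595769

We have X ~ Uniform(a=-2, b=24).

To find P(2.11 < X ≤ 17.6), we use:
P(2.11 < X ≤ 17.6) = P(X ≤ 17.6) - P(X ≤ 2.11)
                 = F(17.6) - F(2.11)
                 = 0.753846 - 0.158077
                 = 0.595769

So there's approximately a 59.6% chance that X falls in this range.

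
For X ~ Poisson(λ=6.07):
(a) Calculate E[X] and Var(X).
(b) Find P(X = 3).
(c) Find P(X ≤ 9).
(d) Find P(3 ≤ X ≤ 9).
(a) E[X] = 6.0700, Var(X) = 6.0700
(b) P(X = 3) = 0.086148
(c) P(X ≤ 9) = 0.911173
(d) P(3 ≤ X ≤ 9) = 0.852256

We have X ~ Poisson(λ=6.07).

(a) Moments:
E[X] = 6.0700
Var(X) = 6.0700
σ = √Var(X) = 2.4637

(b) Point probability using PMF:
P(X = 3) = 0.086148

(c) Cumulative probability using CDF:
P(X ≤ 9) = F(9) = 0.911173

(d) Range probability:
P(3 ≤ X ≤ 9) = P(X ≤ 9) - P(X ≤ 2)
                   = F(9) - F(2)
                   = 0.911173 - 0.058917
                   = 0.852256

This means approximately 85.2% of outcomes fall in the interval [3, 9].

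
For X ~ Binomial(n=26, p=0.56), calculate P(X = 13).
0.128348

We have X ~ Binomial(n=26, p=0.56).

For a Binomial distribution, the PMF gives us the probability of each outcome.

Using the PMF formula:
P(X = 13) = 0.128348

Rounded to 4 decimal places: 0.1283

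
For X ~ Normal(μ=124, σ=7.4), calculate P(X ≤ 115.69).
0.130724

We have X ~ Normal(μ=124, σ=7.4).

The CDF gives us P(X ≤ k).

Using the CDF:
P(X ≤ 115.69) = 0.130724

This means there's approximately a 13.1% chance that X is at most 115.69.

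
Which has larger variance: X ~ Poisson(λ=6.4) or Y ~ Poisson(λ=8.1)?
Y has larger variance (8.1000 > 6.4000)

Compute the variance for each distribution:

X ~ Poisson(λ=6.4):
Var(X) = 6.4000

Y ~ Poisson(λ=8.1):
Var(Y) = 8.1000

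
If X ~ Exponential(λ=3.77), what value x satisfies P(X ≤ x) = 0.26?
0.0799

We have X ~ Exponential(λ=3.77).

We want to find x such that P(X ≤ x) = 0.26.

This is the 26th percentile, which means 26% of values fall below this point.

Using the inverse CDF (quantile function):
x = F⁻¹(0.26) = 0.0799

Verification: P(X ≤ 0.0799) = 0.26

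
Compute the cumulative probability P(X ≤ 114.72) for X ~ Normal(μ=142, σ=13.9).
0.024847

We have X ~ Normal(μ=142, σ=13.9).

The CDF gives us P(X ≤ k).

Using the CDF:
P(X ≤ 114.72) = 0.024847

This means there's approximately a 2.5% chance that X is at most 114.72.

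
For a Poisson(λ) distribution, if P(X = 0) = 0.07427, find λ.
λ = 2.6000

For a Poisson(λ) distribution, the PMF at 0 is:
P(X = 0) = λ^0 e^(-λ) / 0! = e^(-λ)

Given P(X = 0) = 0.07427:
e^(-λ) = 0.07427
-λ = ln(0.07427)
λ = -ln(0.07427) = 2.6000

Verification: e^(-2.6000) = 0.07427 ✓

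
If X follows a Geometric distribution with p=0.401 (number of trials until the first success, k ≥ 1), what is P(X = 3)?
0.143879

We have X ~ Geometric(p=0.401) (number of trials until the first success, k ≥ 1).

For a Geometric distribution, the PMF gives us the probability of each outcome.

Using the PMF formula:
P(X = 3) = 0.143879

Rounded to 4 decimal places: 0.1439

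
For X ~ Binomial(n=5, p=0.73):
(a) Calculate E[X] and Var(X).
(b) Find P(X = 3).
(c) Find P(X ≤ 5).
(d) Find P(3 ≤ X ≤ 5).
(a) E[X] = 3.6500, Var(X) = 0.9855
(b) P(X = 3) = 0.283593
(c) P(X ≤ 5) = 1.000000
(d) P(3 ≤ X ≤ 5) = 0.874277

We have X ~ Binomial(n=5, p=0.73).

(a) Moments:
E[X] = 3.6500
Var(X) = 0.9855
σ = √Var(X) = 0.9927

(b) Point probability using PMF:
P(X = 3) = 0.283593

(c) Cumulative probability using CDF:
P(X ≤ 5) = F(5) = 1.000000

(d) Range probability:
P(3 ≤ X ≤ 5) = P(X ≤ 5) - P(X ≤ 2)
                   = F(5) - F(2)
                   = 1.000000 - 0.125723
                   = 0.874277

This means approximately 87.4% of outcomes fall in the interval [3, 5].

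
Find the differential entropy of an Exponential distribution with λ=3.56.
-0.2698 nats

We have X ~ Exponential(λ=3.56).

The differential entropy measures the uncertainty or information content of the distribution.

For an Exponential distribution with λ=3.56:
h(X) = -0.2698 nats

(In bits, this would be -0.3892 bits.)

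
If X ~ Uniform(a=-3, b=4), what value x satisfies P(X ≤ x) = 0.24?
-1.3200

We have X ~ Uniform(a=-3, b=4).

We want to find x such that P(X ≤ x) = 0.24.

This is the 24th percentile, which means 24% of values fall below this point.

Using the inverse CDF (quantile function):
x = F⁻¹(0.24) = -1.3200

Verification: P(X ≤ -1.3200) = 0.24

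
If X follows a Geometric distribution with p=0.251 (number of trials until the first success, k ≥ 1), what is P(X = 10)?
0.018621

We have X ~ Geometric(p=0.251) (number of trials until the first success, k ≥ 1).

For a Geometric distribution, the PMF gives us the probability of each outcome.

Using the PMF formula:
P(X = 10) = 0.018621

Rounded to 4 decimal places: 0.0186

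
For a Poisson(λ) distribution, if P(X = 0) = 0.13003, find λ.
λ = 2.0400

For a Poisson(λ) distribution, the PMF at 0 is:
P(X = 0) = λ^0 e^(-λ) / 0! = e^(-λ)

Given P(X = 0) = 0.13003:
e^(-λ) = 0.13003
-λ = ln(0.13003)
λ = -ln(0.13003) = 2.0400

Verification: e^(-2.0400) = 0.13003 ✓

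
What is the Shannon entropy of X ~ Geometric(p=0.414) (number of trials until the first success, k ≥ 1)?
1.6384 nats

We have X ~ Geometric(p=0.414) (number of trials until the first success, k ≥ 1).

The Shannon entropy measures the uncertainty or information content of the distribution.

For a Geometric distribution with p=0.414 (number of trials until the first success, k ≥ 1):
H(X) = 1.6384 nats

(In bits, this would be 2.3637 bits.)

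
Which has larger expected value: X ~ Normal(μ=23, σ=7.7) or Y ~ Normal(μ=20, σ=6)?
X has larger mean (23.0000 > 20.0000)

Compute the expected value for each distribution:

X ~ Normal(μ=23, σ=7.7):
E[X] = 23.0000

Y ~ Normal(μ=20, σ=6):
E[Y] = 20.0000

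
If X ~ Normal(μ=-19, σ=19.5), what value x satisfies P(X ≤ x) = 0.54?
-17.0415

We have X ~ Normal(μ=-19, σ=19.5).

We want to find x such that P(X ≤ x) = 0.54.

This is the 54th percentile, which means 54% of values fall below this point.

Using the inverse CDF (quantile function):
x = F⁻¹(0.54) = -17.0415

Verification: P(X ≤ -17.0415) = 0.54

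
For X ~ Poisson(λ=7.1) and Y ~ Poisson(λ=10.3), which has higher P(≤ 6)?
X has higher probability (P(X ≤ 6) = 0.4349 > P(Y ≤ 6) = 0.1123)

Compute P(≤ 6) for each distribution:

X ~ Poisson(λ=7.1):
P(X ≤ 6) = 0.4349

Y ~ Poisson(λ=10.3):
P(Y ≤ 6) = 0.1123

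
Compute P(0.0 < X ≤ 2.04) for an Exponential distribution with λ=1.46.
0.949126

We have X ~ Exponential(λ=1.46).

To find P(0.0 < X ≤ 2.04), we use:
P(0.0 < X ≤ 2.04) = P(X ≤ 2.04) - P(X ≤ 0.0)
                 = F(2.04) - F(0.0)
                 = 0.949126 - 0.000000
                 = 0.949126

So there's approximately a 94.9% chance that X falls in this range.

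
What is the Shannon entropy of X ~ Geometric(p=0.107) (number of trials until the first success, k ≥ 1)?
3.1794 nats

We have X ~ Geometric(p=0.107) (number of trials until the first success, k ≥ 1).

The Shannon entropy measures the uncertainty or information content of the distribution.

For a Geometric distribution with p=0.107 (number of trials until the first success, k ≥ 1):
H(X) = 3.1794 nats

(In bits, this would be 4.5869 bits.)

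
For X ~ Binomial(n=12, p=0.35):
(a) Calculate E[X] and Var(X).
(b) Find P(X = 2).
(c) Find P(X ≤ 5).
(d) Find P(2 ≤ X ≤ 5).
(a) E[X] = 4.2000, Var(X) = 2.7300
(b) P(X = 2) = 0.108846
(c) P(X ≤ 5) = 0.787265
(d) P(2 ≤ X ≤ 5) = 0.744823

We have X ~ Binomial(n=12, p=0.35).

(a) Moments:
E[X] = 4.2000
Var(X) = 2.7300
σ = √Var(X) = 1.6523

(b) Point probability using PMF:
P(X = 2) = 0.108846

(c) Cumulative probability using CDF:
P(X ≤ 5) = F(5) = 0.787265

(d) Range probability:
P(2 ≤ X ≤ 5) = P(X ≤ 5) - P(X ≤ 1)
                   = F(5) - F(1)
                   = 0.787265 - 0.042441
                   = 0.744823

This means approximately 74.5% of outcomes fall in the interval [2, 5].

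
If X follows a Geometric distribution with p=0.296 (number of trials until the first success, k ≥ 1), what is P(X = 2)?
0.208384

We have X ~ Geometric(p=0.296) (number of trials until the first success, k ≥ 1).

For a Geometric distribution, the PMF gives us the probability of each outcome.

Using the PMF formula:
P(X = 2) = 0.208384

Rounded to 4 decimal places: 0.2084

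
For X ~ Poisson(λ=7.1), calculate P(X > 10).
0.105771

We have X ~ Poisson(λ=7.1).

P(X > 10) = 1 - P(X ≤ 10)
                = 1 - F(10)
                = 1 - 0.894229
                = 0.105771

So there's approximately a 10.6% chance that X exceeds 10.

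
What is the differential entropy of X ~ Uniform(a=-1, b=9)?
2.3026 nats

We have X ~ Uniform(a=-1, b=9).

The differential entropy measures the uncertainty or information content of the distribution.

For a Uniform distribution with a=-1, b=9:
h(X) = 2.3026 nats

(In bits, this would be 3.3219 bits.)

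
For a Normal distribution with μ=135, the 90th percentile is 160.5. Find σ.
σ = 19.8978

For X ~ Normal(μ, σ), the p-th percentile satisfies x = μ + z_p × σ,
where z_p = Φ⁻¹(p) is the standard normal quantile.

Step 1: z_{0.9} = Φ⁻¹(0.9) = 1.2816

Step 2: Solve for σ:
160.5 = 135 + 1.2816 × σ
σ = (160.5 - 135) / 1.2816
σ = 25.50 / 1.2816
σ = 19.8978

Verification: μ + z × σ = 135 + 1.2816 × 19.8978 = 160.50 ✓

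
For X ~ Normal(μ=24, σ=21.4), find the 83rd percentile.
44.4191

We have X ~ Normal(μ=24, σ=21.4).

We want to find x such that P(X ≤ x) = 0.83.

This is the 83rd percentile, which means 83% of values fall below this point.

Using the inverse CDF (quantile function):
x = F⁻¹(0.83) = 44.4191

Verification: P(X ≤ 44.4191) = 0.83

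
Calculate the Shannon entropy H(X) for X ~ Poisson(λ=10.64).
2.5930 nats

We have X ~ Poisson(λ=10.64).

The Shannon entropy measures the uncertainty or information content of the distribution.

For a Poisson distribution with λ=10.64:
H(X) = 2.5930 nats

(In bits, this would be 3.7409 bits.)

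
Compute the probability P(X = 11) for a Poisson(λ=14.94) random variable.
0.067351

We have X ~ Poisson(λ=14.94).

For a Poisson distribution, the PMF gives us the probability of each outcome.

Using the PMF formula:
P(X = 11) = 0.067351

Rounded to 4 decimal places: 0.0674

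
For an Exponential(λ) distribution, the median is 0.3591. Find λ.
λ = 1.9302

For X ~ Exponential(λ), the CDF is F(x) = 1 - e^(-λx).
The median m satisfies F(m) = 0.5:
1 - e^(-λm) = 0.5
e^(-λm) = 0.5
λm = ln(2)
m = ln(2) / λ

Given m = 0.3591:
λ = ln(2) / 0.3591 = 0.693147 / 0.3591 = 1.9302

Verification: ln(2) / 1.9302 = 0.3591 ✓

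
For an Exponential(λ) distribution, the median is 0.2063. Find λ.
λ = 3.3599

For X ~ Exponential(λ), the CDF is F(x) = 1 - e^(-λx).
The median m satisfies F(m) = 0.5:
1 - e^(-λm) = 0.5
e^(-λm) = 0.5
λm = ln(2)
m = ln(2) / λ

Given m = 0.2063:
λ = ln(2) / 0.2063 = 0.693147 / 0.2063 = 3.3599

Verification: ln(2) / 3.3599 = 0.2063 ✓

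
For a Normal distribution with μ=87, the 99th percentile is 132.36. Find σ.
σ = 19.4984

For X ~ Normal(μ, σ), the p-th percentile satisfies x = μ + z_p × σ,
where z_p = Φ⁻¹(p) is the standard normal quantile.

Step 1: z_{0.99} = Φ⁻¹(0.99) = 2.3263

Step 2: Solve for σ:
132.36 = 87 + 2.3263 × σ
σ = (132.36 - 87) / 2.3263
σ = 45.36 / 2.3263
σ = 19.4984

Verification: μ + z × σ = 87 + 2.3263 × 19.4984 = 132.36 ✓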